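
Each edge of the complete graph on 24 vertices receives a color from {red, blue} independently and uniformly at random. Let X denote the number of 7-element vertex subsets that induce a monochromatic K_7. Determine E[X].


Let X = Σ_S X_S over the C(24, 7) = 346104 subsets S of size 7, where X_S = 1 if the K_7 on S is monochromatic.
For a fixed S, the K_7 on S has C(7, 2) = 21 edges. P[all 21 edges red] = (1/2)^21, and likewise for blue, so P[monochromatic] = 2·(1/2)^21 = 2^{1 − 21} = 1/1048576.
By linearity of expectation: E[X] = C(24, 7) · 2^{1 − 21} = 346104 · 1/1048576 = 43263/131072.
Numerically: E[X] ≈ 0.33007.

E[X] = C(24,7)·2^(1−C(7,2)) = 43263/131072 ≈ 0.33007.


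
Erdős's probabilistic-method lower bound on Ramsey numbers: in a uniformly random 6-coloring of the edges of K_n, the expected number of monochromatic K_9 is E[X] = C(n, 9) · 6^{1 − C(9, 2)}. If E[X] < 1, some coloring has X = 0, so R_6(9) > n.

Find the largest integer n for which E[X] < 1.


We need C(n, 9) · 6^{1 − 36} < 1, i.e. C(n, 9) < 6^{36 − 1} = 1719070799748422591028658176.
Check values of n near the boundary:
  n = 4407: C(4407, 9) = 1713856532599459170657070050; 1713856532599459170657070050 < 1719070799748422591028658176? YES
  n = 4408: C(4408, 9) = 1717362945146264156457459600; 1717362945146264156457459600 < 1719070799748422591028658176? YES
  n = 4409: C(4409, 9) = 1720875732988608787686577131; 1720875732988608787686577131 < 1719070799748422591028658176? NO
  n = 4410: C(4410, 9) = 1724394906266704102180823710; 1724394906266704102180823710 < 1719070799748422591028658176? NO
  n = 4411: C(4411, 9) = 1727920475134582415883601405; 1727920475134582415883601405 < 1719070799748422591028658176? NO
The largest n with C(n, 9) < 1719070799748422591028658176 is n = 4408 (where E[X] = 35778394690547169926197075/35813974994758803979763712 ≈ 0.99901). Hence R_6(9) > 4408, i.e. R_6(9) ≥ 4409.

Largest n = 4408; hence R_6(9) > 4408.


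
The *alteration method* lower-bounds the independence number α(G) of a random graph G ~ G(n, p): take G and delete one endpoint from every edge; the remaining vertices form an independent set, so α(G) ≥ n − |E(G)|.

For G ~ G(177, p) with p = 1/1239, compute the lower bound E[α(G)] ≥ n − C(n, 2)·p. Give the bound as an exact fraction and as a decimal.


E[|E(G)|] = C(177, 2)·p = 15576 · (1/1239) = 88/7.
E[α(G)] ≥ n − E[|E(G)|] = 177 − 88/7 = 1151/7.
Numerically: ≈ 164.4286.
(This is only a lower bound; the true E[α(G)] may be larger.)

E[α(G)] ≥ 1151/7 ≈ 164.4286.


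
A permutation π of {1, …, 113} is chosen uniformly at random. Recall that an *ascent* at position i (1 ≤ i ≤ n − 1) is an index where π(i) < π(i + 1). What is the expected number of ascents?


Write X = Σ X_I over i = 1, …, 112, with X_I the indicator of one ascent.
There are 112 indicators.
For each fixed i, the pair (π(i), π(i+1)) is a uniformly random ordered pair of distinct values from {1, …, 113}; by symmetry P[π(i) < π(i+1)] = 1/2.
By linearity: E[X] = 112 · (1/2) = (113 − 1) · (1/2) = 56 ≈ 56.0000.

E[X] = 56 = 56.0000.


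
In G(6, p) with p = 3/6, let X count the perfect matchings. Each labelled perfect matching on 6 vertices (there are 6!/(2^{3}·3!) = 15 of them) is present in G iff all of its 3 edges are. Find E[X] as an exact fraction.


K_6 has 6!/(2^{3}·3!) = 15 labelled perfect matchings.
For each such perfect matching H, let X_H = 1 if all 3 edges of H are present in G. Then P[X_H = 1] = p^{3} = (1/2)^{3} = 1/8.
By linearity of expectation: E[X] = Σ_H E[X_H] = 15 · p^{3} = 15 · 1/8 = 15/8.
Numerically: E[X] ≈ 1.875.

E[X] = 15 · (1/2)^{3} = 15/8 ≈ 1.875.


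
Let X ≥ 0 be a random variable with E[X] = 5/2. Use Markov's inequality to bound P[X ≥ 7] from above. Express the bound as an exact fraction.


μ = E[X] = 5/2, a = 7.
Markov: P[X ≥ 7] ≤ μ/a = (5/2)/7 = 5/14.
Numerically: ≈ 0.35714.
(Since a = 7 > μ = 2.50000, the bound 5/14 is < 1 and informative.)

P[X ≥ 7] ≤ 5/14 ≈ 0.35714.


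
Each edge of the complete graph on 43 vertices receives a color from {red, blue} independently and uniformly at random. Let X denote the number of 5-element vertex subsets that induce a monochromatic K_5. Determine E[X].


Let X = Σ_S X_S over the C(43, 5) = 962598 subsets S of size 5, where X_S = 1 if the K_5 on S is monochromatic.
For a fixed S, the K_5 on S has C(5, 2) = 10 edges. P[all 10 edges red] = (1/2)^10, and likewise for blue, so P[monochromatic] = 2·(1/2)^10 = 2^{1 − 10} = 1/512.
By linearity of expectation: E[X] = C(43, 5) · 2^{1 − 10} = 962598 · 1/512 = 481299/256.
Numerically: E[X] ≈ 1880.0742.

E[X] = C(43,5)·2^(1−C(5,2)) = 481299/256 ≈ 1880.0742.


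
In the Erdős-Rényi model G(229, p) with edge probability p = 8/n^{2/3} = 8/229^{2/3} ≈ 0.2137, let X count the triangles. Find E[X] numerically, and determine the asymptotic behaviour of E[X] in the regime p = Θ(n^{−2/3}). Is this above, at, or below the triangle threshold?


Number of potential triangles: C(229, 3) = 1975354.
Each occurs with probability p³ ≈ (0.2137)³ ≈ 9.763353e-03.
By linearity: E[X] = C(229, 3)·p³ ≈ 1975354 · 9.763353e-03 ≈ 19286.0786.
Since α = 2/3 < 1, p = c/n^{2/3} ≫ 1/n is above the triangle threshold p ~ 1/n. Asymptotically E[X] ~ (c³/6)·n^{3(1−α)} = (8³/6)·n^{1} → ∞; triangles are abundant w.h.p.

E[X] ≈ 19286.0786; in regime p = Θ(1/n^{2/3}) E[X] diverges (above the triangle threshold p ~ 1/n).


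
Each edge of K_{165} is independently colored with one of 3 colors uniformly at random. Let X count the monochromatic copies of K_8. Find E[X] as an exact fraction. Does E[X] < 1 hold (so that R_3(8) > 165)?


E[X] = C(165, 8) · 3^{1 − 28} = 11468588169060 · 3^{−27} = 11468588169060/7625597484987.
As a reduced fraction: E[X] = 141587508260/94143178827 ≈ 1.503959.
Is E[X] < 1? NO.
Since E[X] ≥ 1, the first-moment bound is inconclusive at n = 165; it does NOT by itself certify R_3(8) > 165.

E[X] = 141587508260/94143178827 ≈ 1.503959; E[X] ≥ 1; first-moment method inconclusive here.


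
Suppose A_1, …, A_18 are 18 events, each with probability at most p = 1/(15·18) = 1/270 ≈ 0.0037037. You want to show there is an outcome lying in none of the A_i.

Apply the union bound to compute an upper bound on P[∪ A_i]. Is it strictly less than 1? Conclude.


Union bound: P[∪_{i=1}^{18} A_i] ≤ Σ_i P[A_i] ≤ 18·p = 18·(1/270) = 1/15.
Numerically: 1/15 ≈ 0.0666667.
Is 1/15 < 1? YES.
Since P[∪ A_i] ≤ 1/15 < 1, the complement has P[∩ A_i^c] ≥ 1 − 1/15 = 14/15 > 0, so some outcome avoids every A_i.

18·p = 1/15 ≈ 0.0666667; existence CERTIFIED by the union bound.


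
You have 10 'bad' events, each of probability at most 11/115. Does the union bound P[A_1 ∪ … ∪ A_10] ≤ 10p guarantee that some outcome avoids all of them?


Union bound: P[∪_{i=1}^{10} A_i] ≤ Σ_i P[A_i] ≤ 10·p = 10·(11/115) = 22/23.
Numerically: 22/23 ≈ 0.9565.
Is 22/23 < 1? YES.
Since P[∪ A_i] ≤ 22/23 < 1, the complement has P[∩ A_i^c] ≥ 1 − 22/23 = 1/23 > 0, so some outcome avoids every A_i.

10·p = 22/23 ≈ 0.9565; existence CERTIFIED by the union bound.


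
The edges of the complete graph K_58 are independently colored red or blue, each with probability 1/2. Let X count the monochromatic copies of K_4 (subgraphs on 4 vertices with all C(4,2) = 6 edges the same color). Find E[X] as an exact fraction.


Let X = Σ_S X_S over the C(58, 4) = 424270 subsets S of size 4, where X_S = 1 if the K_4 on S is monochromatic.
For a fixed S, the K_4 on S has C(4, 2) = 6 edges. P[all 6 edges red] = (1/2)^6, and likewise for blue, so P[monochromatic] = 2·(1/2)^6 = 2^{1 − 6} = 1/32.
By linearity: E[X] = C(58, 4) · 2^{1 − 6} = 424270 · 1/32 = 212135/16.
Numerically: E[X] ≈ 13258.43750.

E[X] = C(58,4)·2^(1−C(4,2)) = 212135/16 ≈ 13258.43750.


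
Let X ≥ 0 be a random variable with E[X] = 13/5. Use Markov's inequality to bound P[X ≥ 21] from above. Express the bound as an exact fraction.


μ = E[X] = 13/5, a = 21.
Markov: P[X ≥ 21] ≤ μ/a = (13/5)/21 = 13/105.
Numerically: ≈ 0.123810.
(Since a = 21 > μ = 2.600000, the bound 13/105 is < 1 and informative.)

P[X ≥ 21] ≤ 13/105 ≈ 0.123810.


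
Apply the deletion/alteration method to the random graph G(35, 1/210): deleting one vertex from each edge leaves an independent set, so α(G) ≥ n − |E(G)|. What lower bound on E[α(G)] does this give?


E[|E(G)|] = C(35, 2)·p = 595 · (1/210) = 17/6.
E[α(G)] ≥ n − E[|E(G)|] = 35 − 17/6 = 193/6.
Numerically: ≈ 32.1667.
(This is only a lower bound; the true E[α(G)] may be larger.)

E[α(G)] ≥ 193/6 ≈ 32.1667.


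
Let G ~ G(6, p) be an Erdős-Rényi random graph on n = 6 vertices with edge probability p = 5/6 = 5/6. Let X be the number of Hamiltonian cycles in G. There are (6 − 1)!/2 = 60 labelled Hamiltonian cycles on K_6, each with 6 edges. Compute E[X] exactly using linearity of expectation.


K_6 has (6 − 1)!/2 = 60 labelled Hamiltonian cycles.
For each such Hamiltonian cycle H, let X_H = 1 if all 6 edges of H are present in G. Then P[X_H = 1] = p^{6} = (5/6)^{6} = 15625/46656.
By linearity: E[X] = Σ_H E[X_H] = 60 · p^{6} = 60 · 15625/46656 = 78125/3888.
Numerically: E[X] ≈ 20.094.

E[X] = 60 · (5/6)^{6} = 78125/3888 ≈ 20.094.


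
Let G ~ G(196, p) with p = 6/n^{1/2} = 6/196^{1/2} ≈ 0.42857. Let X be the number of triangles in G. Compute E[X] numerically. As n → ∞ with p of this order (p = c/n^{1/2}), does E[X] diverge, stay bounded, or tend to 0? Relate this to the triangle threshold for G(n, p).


Number of potential triangles: C(196, 3) = 1235780.
Each occurs with probability p³ ≈ (0.42857)³ ≈ 7.8717201e-02.
By linearity: E[X] = C(196, 3)·p³ ≈ 1235780 · 7.8717201e-02 ≈ 97277.14286.
Since α = 1/2 < 1, p = c/n^{1/2} ≫ 1/n is above the triangle threshold p ~ 1/n. Asymptotically E[X] ~ (c³/6)·n^{3(1−α)} = (6³/6)·n^{1.5} → ∞; triangles are abundant w.h.p.

E[X] ≈ 97277.14286; in regime p = Θ(1/n^{1/2}) E[X] diverges (above the triangle threshold p ~ 1/n).


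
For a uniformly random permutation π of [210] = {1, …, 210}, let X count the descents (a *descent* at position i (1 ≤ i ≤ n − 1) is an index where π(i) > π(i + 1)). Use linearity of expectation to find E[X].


Write X = Σ X_I over i = 1, …, 209, with X_I the indicator of one descent.
There are 209 indicators.
For each fixed i, the pair (π(i), π(i+1)) is a uniformly random ordered pair of distinct values from {1, …, 210}; by symmetry P[π(i) > π(i+1)] = 1/2.
By linearity: E[X] = 209 · (1/2) = (210 − 1) · (1/2) = 209/2 ≈ 104.500.

E[X] = 209/2 = 104.500.


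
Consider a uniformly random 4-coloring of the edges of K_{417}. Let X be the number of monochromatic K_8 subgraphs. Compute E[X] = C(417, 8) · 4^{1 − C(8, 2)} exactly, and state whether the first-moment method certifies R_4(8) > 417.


E[X] = C(417, 8) · 4^{1 − 28} = 21194845068522060 · 4^{−27} = 21194845068522060/18014398509481984.
As a reduced fraction: E[X] = 5298711267130515/4503599627370496 ≈ 1.1766.
Is E[X] < 1? NO.
Since E[X] ≥ 1, the first-moment bound is inconclusive at n = 417; it does NOT by itself certify R_4(8) > 417.

E[X] = 5298711267130515/4503599627370496 ≈ 1.1766; E[X] ≥ 1; first-moment method inconclusive here.


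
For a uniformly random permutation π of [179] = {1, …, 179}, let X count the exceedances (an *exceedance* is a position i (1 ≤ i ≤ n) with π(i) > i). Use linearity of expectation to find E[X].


Write X = Σ_{i=1}^{179} X_i, where X_i = 1_{π(i) > i}.
For each fixed i, π(i) is uniform over {1, …, 179} (marginal of a uniform permutation), so P[π(i) > i] = (n − i)/n. Summing: Σ_{i=1}^{179} (n − i)/n = (0 + 1 + … + 178)/179 = 179(179 − 1)/(2·179) = (179 − 1)/2.
Hence E[X] = Σ_{i=1}^{179} (179 − i)/179 = 89 ≈ 89.000.

E[X] = 89 = 89.000.


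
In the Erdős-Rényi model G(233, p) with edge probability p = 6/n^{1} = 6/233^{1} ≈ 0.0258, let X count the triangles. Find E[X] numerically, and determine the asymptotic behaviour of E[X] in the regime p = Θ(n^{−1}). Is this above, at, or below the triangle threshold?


Number of potential triangles: C(233, 3) = 2081156.
Each occurs with probability p³ ≈ (0.0258)³ ≈ 1.70760e-05.
By linearity: E[X] = C(233, 3)·p³ ≈ 2081156 · 1.70760e-05 ≈ 35.538.
Here α = 1, so p = 6/n is exactly at the triangle threshold p ~ 1/n. Asymptotically E[X] → c³/6 = 6³/6 = 36 ≈ 36.000, a bounded constant. In this regime the triangle count is asymptotically Poisson(c³/6).

E[X] ≈ 35.538; in regime p = Θ(1/n^{1}) E[X] stays bounded (at the triangle threshold p ~ 1/n).


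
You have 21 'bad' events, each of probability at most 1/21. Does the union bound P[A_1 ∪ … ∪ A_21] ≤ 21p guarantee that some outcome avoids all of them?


Union bound: P[∪_{i=1}^{21} A_i] ≤ Σ_i P[A_i] ≤ 21·p = 21·(1/21) = 1.
Numerically: 1 ≈ 1.000000.
Is 1 < 1? NO.
Since the bound 1 is ≥ 1, the union bound is uninformative here; it does NOT by itself certify existence.

21·p = 1 ≈ 1.000000; existence NOT certified by the union bound.


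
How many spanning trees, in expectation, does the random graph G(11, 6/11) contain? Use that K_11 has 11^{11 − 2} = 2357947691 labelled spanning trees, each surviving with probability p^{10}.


K_11 has 11^{11 − 2} = 2357947691 labelled spanning trees.
For each such spanning tree H, let X_H = 1 if all 10 edges of H are present in G. Then P[X_H = 1] = p^{10} = (6/11)^{10} = 60466176/25937424601.
Summing the indicators: E[X] = Σ_H E[X_H] = 2357947691 · p^{10} = 2357947691 · 60466176/25937424601 = 60466176/11.
Numerically: E[X] ≈ 5.4969e+06.

E[X] = 2357947691 · (6/11)^{10} = 60466176/11 ≈ 5.4969e+06.


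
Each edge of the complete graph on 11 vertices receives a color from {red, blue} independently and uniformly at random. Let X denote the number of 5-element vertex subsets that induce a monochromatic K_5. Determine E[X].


Let X = Σ_S X_S over the C(11, 5) = 462 subsets S of size 5, where X_S = 1 if the K_5 on S is monochromatic.
For a fixed S, the K_5 on S has C(5, 2) = 10 edges. P[all 10 edges red] = (1/2)^10, and likewise for blue, so P[monochromatic] = 2·(1/2)^10 = 2^{1 − 10} = 1/512.
Summing: E[X] = C(11, 5) · 2^{1 − 10} = 462 · 1/512 = 231/256.
Numerically: E[X] ≈ 0.90234.

E[X] = C(11,5)·2^(1−C(5,2)) = 231/256 ≈ 0.90234.


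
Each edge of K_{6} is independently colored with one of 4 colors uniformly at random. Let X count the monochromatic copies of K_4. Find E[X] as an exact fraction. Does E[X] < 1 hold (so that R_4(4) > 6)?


E[X] = C(6, 4) · 4^{1 − 6} = 15 · 4^{−5} = 15/1024.
As a reduced fraction: E[X] = 15/1024 ≈ 0.01465.
Is E[X] < 1? YES.
Since E[X] < 1, there exists a 4-coloring of K_{6} with no monochromatic K_4; hence R_4(4) > 6.

E[X] = 15/1024 ≈ 0.01465; E[X] < 1, so R_4(4) > 6.


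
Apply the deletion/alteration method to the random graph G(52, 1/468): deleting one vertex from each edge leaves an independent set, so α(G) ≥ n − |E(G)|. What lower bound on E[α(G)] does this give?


E[|E(G)|] = C(52, 2)·p = 1326 · (1/468) = 17/6.
E[α(G)] ≥ n − E[|E(G)|] = 52 − 17/6 = 295/6.
Numerically: ≈ 49.166667.
(This is only a lower bound; the true E[α(G)] may be larger.)

E[α(G)] ≥ 295/6 ≈ 49.166667.


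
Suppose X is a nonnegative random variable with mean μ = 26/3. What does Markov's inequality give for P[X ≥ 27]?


μ = E[X] = 26/3, a = 27.
Markov: P[X ≥ 27] ≤ μ/a = (26/3)/27 = 26/81.
Numerically: ≈ 0.3210.
(Since a = 27 > μ = 8.6667, the bound 26/81 is < 1 and informative.)

P[X ≥ 27] ≤ 26/81 ≈ 0.3210.


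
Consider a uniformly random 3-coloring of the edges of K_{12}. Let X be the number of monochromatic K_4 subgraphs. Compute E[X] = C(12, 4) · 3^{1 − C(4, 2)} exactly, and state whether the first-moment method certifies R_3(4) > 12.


E[X] = C(12, 4) · 3^{1 − 6} = 495 · 3^{−5} = 495/243.
As a reduced fraction: E[X] = 55/27 ≈ 2.0370.
Is E[X] < 1? NO.
Since E[X] ≥ 1, the first-moment bound is inconclusive at n = 12; it does NOT by itself certify R_3(4) > 12.

E[X] = 55/27 ≈ 2.0370; E[X] ≥ 1; first-moment method inconclusive here.


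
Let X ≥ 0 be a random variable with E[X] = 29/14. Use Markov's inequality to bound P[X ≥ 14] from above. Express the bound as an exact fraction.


μ = E[X] = 29/14, a = 14.
Markov: P[X ≥ 14] ≤ μ/a = (29/14)/14 = 29/196.
Numerically: ≈ 0.1480.
(Since a = 14 > μ = 2.0714, the bound 29/196 is < 1 and informative.)

P[X ≥ 14] ≤ 29/196 ≈ 0.1480.


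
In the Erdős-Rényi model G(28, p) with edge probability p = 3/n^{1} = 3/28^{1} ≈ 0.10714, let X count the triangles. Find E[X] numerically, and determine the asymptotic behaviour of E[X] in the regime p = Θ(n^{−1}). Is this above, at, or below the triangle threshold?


Number of potential triangles: C(28, 3) = 3276.
Each occurs with probability p³ ≈ (0.10714)³ ≈ 1.2299563e-03.
By linearity: E[X] = C(28, 3)·p³ ≈ 3276 · 1.2299563e-03 ≈ 4.02934.
Here α = 1, so p = 3/n is exactly at the triangle threshold p ~ 1/n. Asymptotically E[X] → c³/6 = 3³/6 = 9/2 ≈ 4.50000, a bounded constant. In this regime the triangle count is asymptotically Poisson(c³/6).

E[X] ≈ 4.02934; in regime p = Θ(1/n^{1}) E[X] stays bounded (at the triangle threshold p ~ 1/n).


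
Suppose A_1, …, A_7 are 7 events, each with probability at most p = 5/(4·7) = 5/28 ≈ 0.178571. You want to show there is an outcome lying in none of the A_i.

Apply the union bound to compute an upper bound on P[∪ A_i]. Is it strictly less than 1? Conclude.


Union bound: P[∪_{i=1}^{7} A_i] ≤ Σ_i P[A_i] ≤ 7·p = 7·(5/28) = 5/4.
Numerically: 5/4 ≈ 1.250000.
Is 5/4 < 1? NO.
Since the bound 5/4 is ≥ 1, the union bound is uninformative here; it does NOT by itself certify existence.

7·p = 5/4 ≈ 1.250000; existence NOT certified by the union bound.


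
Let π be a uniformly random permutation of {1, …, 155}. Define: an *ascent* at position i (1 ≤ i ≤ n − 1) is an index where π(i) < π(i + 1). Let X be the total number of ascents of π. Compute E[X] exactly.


Write X = Σ X_I over i = 1, …, 154, with X_I the indicator of one ascent.
There are 154 indicators.
For each fixed i, the pair (π(i), π(i+1)) is a uniformly random ordered pair of distinct values from {1, …, 155}; by symmetry P[π(i) < π(i+1)] = 1/2.
By linearity: E[X] = 154 · (1/2) = (155 − 1) · (1/2) = 77 ≈ 77.00000.

E[X] = 77 = 77.00000.


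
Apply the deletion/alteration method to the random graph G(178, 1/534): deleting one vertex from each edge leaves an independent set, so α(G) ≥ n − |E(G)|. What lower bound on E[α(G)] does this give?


E[|E(G)|] = C(178, 2)·p = 15753 · (1/534) = 59/2.
E[α(G)] ≥ n − E[|E(G)|] = 178 − 59/2 = 297/2.
Numerically: ≈ 148.500.
(This is only a lower bound; the true E[α(G)] may be larger.)

E[α(G)] ≥ 297/2 ≈ 148.500.


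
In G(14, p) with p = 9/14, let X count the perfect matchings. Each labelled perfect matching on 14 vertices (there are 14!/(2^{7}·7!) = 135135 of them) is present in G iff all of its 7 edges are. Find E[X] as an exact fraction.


K_14 has 14!/(2^{7}·7!) = 135135 labelled perfect matchings.
For each such perfect matching H, let X_H = 1 if all 7 edges of H are present in G. Then P[X_H = 1] = p^{7} = (9/14)^{7} = 4782969/105413504.
Summing the indicators: E[X] = Σ_H E[X_H] = 135135 · p^{7} = 135135 · 4782969/105413504 = 92335216545/15059072.
Numerically: E[X] ≈ 6131.53.

E[X] = 135135 · (9/14)^{7} = 92335216545/15059072 ≈ 6131.53.


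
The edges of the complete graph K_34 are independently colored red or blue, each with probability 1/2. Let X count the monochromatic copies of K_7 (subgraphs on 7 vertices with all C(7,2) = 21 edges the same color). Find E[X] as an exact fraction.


Let X = Σ_S X_S over the C(34, 7) = 5379616 subsets S of size 7, where X_S = 1 if the K_7 on S is monochromatic.
For a fixed S, the K_7 on S has C(7, 2) = 21 edges. P[all 21 edges red] = (1/2)^21, and likewise for blue, so P[monochromatic] = 2·(1/2)^21 = 2^{1 − 21} = 1/1048576.
By linearity of expectation: E[X] = C(34, 7) · 2^{1 − 21} = 5379616 · 1/1048576 = 168113/32768.
Numerically: E[X] ≈ 5.130402.

E[X] = C(34,7)·2^(1−C(7,2)) = 168113/32768 ≈ 5.130402.


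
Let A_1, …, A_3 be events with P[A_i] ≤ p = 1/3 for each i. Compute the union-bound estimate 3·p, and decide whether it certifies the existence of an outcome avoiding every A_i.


Union bound: P[∪_{i=1}^{3} A_i] ≤ Σ_i P[A_i] ≤ 3·p = 3·(1/3) = 1.
Numerically: 1 ≈ 1.0000.
Is 1 < 1? NO.
Since the bound 1 is ≥ 1, the union bound is uninformative here; it does NOT by itself certify existence.

3·p = 1 ≈ 1.0000; existence NOT certified by the union bound.


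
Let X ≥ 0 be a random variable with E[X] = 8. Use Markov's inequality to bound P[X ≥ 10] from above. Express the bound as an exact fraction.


μ = E[X] = 8, a = 10.
Markov: P[X ≥ 10] ≤ μ/a = (8)/10 = 4/5.
Numerically: ≈ 0.80000.
(Since a = 10 > μ = 8.00000, the bound 4/5 is < 1 and informative.)

P[X ≥ 10] ≤ 4/5 ≈ 0.80000.


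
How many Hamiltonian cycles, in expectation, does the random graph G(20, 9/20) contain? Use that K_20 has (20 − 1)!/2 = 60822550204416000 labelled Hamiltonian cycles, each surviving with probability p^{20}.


K_20 has (20 − 1)!/2 = 60822550204416000 labelled Hamiltonian cycles.
For each such Hamiltonian cycle H, let X_H = 1 if all 20 edges of H are present in G. Then P[X_H = 1] = p^{20} = (9/20)^{20} = 12157665459056928801/104857600000000000000000000.
By linearity: E[X] = Σ_H E[X_H] = 60822550204416000 · p^{20} = 60822550204416000 · 12157665459056928801/104857600000000000000000000 = 180532279724605553545860280221/25600000000000000000.
Numerically: E[X] ≈ 7.05e+09.

E[X] = 60822550204416000 · (9/20)^{20} = 180532279724605553545860280221/25600000000000000000 ≈ 7.05e+09.


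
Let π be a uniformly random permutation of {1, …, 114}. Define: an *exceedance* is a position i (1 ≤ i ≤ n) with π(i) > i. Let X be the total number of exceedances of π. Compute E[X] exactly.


Write X = Σ_{i=1}^{114} X_i, where X_i = 1_{π(i) > i}.
For each fixed i, π(i) is uniform over {1, …, 114} (marginal of a uniform permutation), so P[π(i) > i] = (n − i)/n. Summing: Σ_{i=1}^{114} (n − i)/n = (0 + 1 + … + 113)/114 = 114(114 − 1)/(2·114) = (114 − 1)/2.
Hence E[X] = Σ_{i=1}^{114} (114 − i)/114 = 113/2 ≈ 56.500.

E[X] = 113/2 = 56.500.


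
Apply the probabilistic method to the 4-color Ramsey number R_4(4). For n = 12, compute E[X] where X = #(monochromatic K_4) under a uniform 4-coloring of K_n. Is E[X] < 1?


E[X] = C(12, 4) · 4^{1 − 6} = 495 · 4^{−5} = 495/1024.
As a reduced fraction: E[X] = 495/1024 ≈ 0.4833984.
Is E[X] < 1? YES.
Since E[X] < 1, there exists a 4-coloring of K_{12} with no monochromatic K_4; hence R_4(4) > 12.

E[X] = 495/1024 ≈ 0.4833984; E[X] < 1, so R_4(4) > 12.


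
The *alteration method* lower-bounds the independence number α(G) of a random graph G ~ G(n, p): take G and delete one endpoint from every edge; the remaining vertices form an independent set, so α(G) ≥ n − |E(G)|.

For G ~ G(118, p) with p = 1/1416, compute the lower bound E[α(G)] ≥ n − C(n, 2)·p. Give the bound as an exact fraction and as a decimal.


E[|E(G)|] = C(118, 2)·p = 6903 · (1/1416) = 39/8.
E[α(G)] ≥ n − E[|E(G)|] = 118 − 39/8 = 905/8.
Numerically: ≈ 113.12500.
(This is only a lower bound; the true E[α(G)] may be larger.)

E[α(G)] ≥ 905/8 ≈ 113.12500.


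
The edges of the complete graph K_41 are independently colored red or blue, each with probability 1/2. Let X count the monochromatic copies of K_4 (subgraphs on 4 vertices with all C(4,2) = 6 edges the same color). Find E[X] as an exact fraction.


Let X = Σ_S X_S over the C(41, 4) = 101270 subsets S of size 4, where X_S = 1 if the K_4 on S is monochromatic.
For a fixed S, the K_4 on S has C(4, 2) = 6 edges. P[all 6 edges red] = (1/2)^6, and likewise for blue, so P[monochromatic] = 2·(1/2)^6 = 2^{1 − 6} = 1/32.
By linearity of expectation: E[X] = C(41, 4) · 2^{1 − 6} = 101270 · 1/32 = 50635/16.
Numerically: E[X] ≈ 3164.688.

E[X] = C(41,4)·2^(1−C(4,2)) = 50635/16 ≈ 3164.688.


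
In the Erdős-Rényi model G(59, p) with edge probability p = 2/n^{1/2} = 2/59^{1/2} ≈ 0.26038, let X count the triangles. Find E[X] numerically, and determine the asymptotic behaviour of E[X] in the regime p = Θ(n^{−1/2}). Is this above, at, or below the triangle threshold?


Number of potential triangles: C(59, 3) = 32509.
Each occurs with probability p³ ≈ (0.26038)³ ≈ 1.7652734e-02.
By linearity: E[X] = C(59, 3)·p³ ≈ 32509 · 1.7652734e-02 ≈ 573.87272.
Since α = 1/2 < 1, p = c/n^{1/2} ≫ 1/n is above the triangle threshold p ~ 1/n. Asymptotically E[X] ~ (c³/6)·n^{3(1−α)} = (2³/6)·n^{1.5} → ∞; triangles are abundant w.h.p.

E[X] ≈ 573.87272; in regime p = Θ(1/n^{1/2}) E[X] diverges (above the triangle threshold p ~ 1/n).


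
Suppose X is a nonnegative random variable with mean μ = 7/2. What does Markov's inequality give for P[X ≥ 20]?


μ = E[X] = 7/2, a = 20.
Markov: P[X ≥ 20] ≤ μ/a = (7/2)/20 = 7/40.
Numerically: ≈ 0.17500.
(Since a = 20 > μ = 3.50000, the bound 7/40 is < 1 and informative.)

P[X ≥ 20] ≤ 7/40 ≈ 0.17500.


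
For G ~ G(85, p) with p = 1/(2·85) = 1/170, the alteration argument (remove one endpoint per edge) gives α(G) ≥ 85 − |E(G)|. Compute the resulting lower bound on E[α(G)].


E[|E(G)|] = C(85, 2)·p = 3570 · (1/170) = 21.
E[α(G)] ≥ n − E[|E(G)|] = 85 − 21 = 64.
Numerically: ≈ 64.00000.
(This is only a lower bound; the true E[α(G)] may be larger.)

E[α(G)] ≥ 64 ≈ 64.00000.


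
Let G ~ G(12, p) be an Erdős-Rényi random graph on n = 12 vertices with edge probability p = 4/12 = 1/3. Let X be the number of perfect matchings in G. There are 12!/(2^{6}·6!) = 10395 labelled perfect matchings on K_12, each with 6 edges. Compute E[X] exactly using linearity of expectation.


K_12 has 12!/(2^{6}·6!) = 10395 labelled perfect matchings.
For each such perfect matching H, let X_H = 1 if all 6 edges of H are present in G. Then P[X_H = 1] = p^{6} = (1/3)^{6} = 1/729.
By linearity of expectation: E[X] = Σ_H E[X_H] = 10395 · p^{6} = 10395 · 1/729 = 385/27.
Numerically: E[X] ≈ 14.3.

E[X] = 10395 · (1/3)^{6} = 385/27 ≈ 14.3.


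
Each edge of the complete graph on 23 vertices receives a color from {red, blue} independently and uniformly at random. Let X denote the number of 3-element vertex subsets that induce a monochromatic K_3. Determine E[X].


Let X = Σ_S X_S over the C(23, 3) = 1771 subsets S of size 3, where X_S = 1 if the K_3 on S is monochromatic.
For a fixed S, the K_3 on S has C(3, 2) = 3 edges. P[all 3 edges red] = (1/2)^3, and likewise for blue, so P[monochromatic] = 2·(1/2)^3 = 2^{1 − 3} = 1/4.
By linearity of expectation: E[X] = C(23, 3) · 2^{1 − 3} = 1771 · 1/4 = 1771/4.
Numerically: E[X] ≈ 442.750000.

E[X] = C(23,3)·2^(1−C(3,2)) = 1771/4 ≈ 442.750000.


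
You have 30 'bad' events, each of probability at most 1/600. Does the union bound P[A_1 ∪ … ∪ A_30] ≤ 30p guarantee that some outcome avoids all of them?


Union bound: P[∪_{i=1}^{30} A_i] ≤ Σ_i P[A_i] ≤ 30·p = 30·(1/600) = 1/20.
Numerically: 1/20 ≈ 0.050.
Is 1/20 < 1? YES.
Since P[∪ A_i] ≤ 1/20 < 1, the complement has P[∩ A_i^c] ≥ 1 − 1/20 = 19/20 > 0, so some outcome avoids every A_i.

30·p = 1/20 ≈ 0.050; existence CERTIFIED by the union bound.


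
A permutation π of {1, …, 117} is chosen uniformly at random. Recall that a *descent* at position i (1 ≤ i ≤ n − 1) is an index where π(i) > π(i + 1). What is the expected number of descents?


Write X = Σ X_I over i = 1, …, 116, with X_I the indicator of one descent.
There are 116 indicators.
For each fixed i, the pair (π(i), π(i+1)) is a uniformly random ordered pair of distinct values from {1, …, 117}; by symmetry P[π(i) > π(i+1)] = 1/2.
By linearity: E[X] = 116 · (1/2) = (117 − 1) · (1/2) = 58 ≈ 58.00000.

E[X] = 58 = 58.00000.


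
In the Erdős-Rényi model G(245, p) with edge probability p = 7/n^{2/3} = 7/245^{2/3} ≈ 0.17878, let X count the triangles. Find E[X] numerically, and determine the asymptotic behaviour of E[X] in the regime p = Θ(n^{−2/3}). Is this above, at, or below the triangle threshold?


Number of potential triangles: C(245, 3) = 2421090.
Each occurs with probability p³ ≈ (0.17878)³ ≈ 5.7142857e-03.
By linearity: E[X] = C(245, 3)·p³ ≈ 2421090 · 5.7142857e-03 ≈ 13834.80000.
Since α = 2/3 < 1, p = c/n^{2/3} ≫ 1/n is above the triangle threshold p ~ 1/n. Asymptotically E[X] ~ (c³/6)·n^{3(1−α)} = (7³/6)·n^{1} → ∞; triangles are abundant w.h.p.

E[X] ≈ 13834.80000; in regime p = Θ(1/n^{2/3}) E[X] diverges (above the triangle threshold p ~ 1/n).


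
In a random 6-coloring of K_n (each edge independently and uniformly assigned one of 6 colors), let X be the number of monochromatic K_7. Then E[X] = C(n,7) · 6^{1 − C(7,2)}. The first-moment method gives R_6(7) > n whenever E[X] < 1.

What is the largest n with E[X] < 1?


We need C(n, 7) · 6^{1 − 21} < 1, i.e. C(n, 7) < 6^{21 − 1} = 3656158440062976.
Check values of n near the boundary:
  n = 565: C(565, 7) = 3513212521235560; 3513212521235560 < 3656158440062976? YES
  n = 566: C(566, 7) = 3557206237959440; 3557206237959440 < 3656158440062976? YES
  n = 567: C(567, 7) = 3601671315933933; 3601671315933933 < 3656158440062976? YES
  n = 568: C(568, 7) = 3646611956239704; 3646611956239704 < 3656158440062976? YES
  n = 569: C(569, 7) = 3692032389858348; 3692032389858348 < 3656158440062976? NO
The largest n with C(n, 7) < 3656158440062976 is n = 568 (where E[X] = 16882462760369/16926659444736 ≈ 0.9974). Hence R_6(7) > 568, i.e. R_6(7) ≥ 569.

Largest n = 568; hence R_6(7) > 568.


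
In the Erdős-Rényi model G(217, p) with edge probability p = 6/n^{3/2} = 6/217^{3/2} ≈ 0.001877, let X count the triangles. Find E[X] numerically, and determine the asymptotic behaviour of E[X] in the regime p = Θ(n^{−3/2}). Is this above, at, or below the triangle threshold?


Number of potential triangles: C(217, 3) = 1679580.
Each occurs with probability p³ ≈ (0.001877)³ ≈ 6.6127933e-09.
By linearity: E[X] = C(217, 3)·p³ ≈ 1679580 · 6.6127933e-09 ≈ 0.01111.
Since α = 3/2 > 1, p = c/n^{3/2} = o(1/n) is below the triangle threshold p ~ 1/n. Asymptotically E[X] ~ (c³/6)·n^{3(1−α)} = (6³/6)·n^{-1.5} → 0, so by Markov's inequality G has no triangles w.h.p.

E[X] ≈ 0.01111; in regime p = Θ(1/n^{3/2}) E[X] tends to 0 (below the triangle threshold p ~ 1/n).


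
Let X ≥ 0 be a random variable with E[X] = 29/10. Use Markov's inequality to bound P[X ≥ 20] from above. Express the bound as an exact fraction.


μ = E[X] = 29/10, a = 20.
Markov: P[X ≥ 20] ≤ μ/a = (29/10)/20 = 29/200.
Numerically: ≈ 0.14500.
(Since a = 20 > μ = 2.90000, the bound 29/200 is < 1 and informative.)

P[X ≥ 20] ≤ 29/200 ≈ 0.14500.


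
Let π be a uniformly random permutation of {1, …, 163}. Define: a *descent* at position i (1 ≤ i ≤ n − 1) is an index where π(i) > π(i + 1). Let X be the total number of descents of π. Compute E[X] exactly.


Write X = Σ X_I over i = 1, …, 162, with X_I the indicator of one descent.
There are 162 indicators.
For each fixed i, the pair (π(i), π(i+1)) is a uniformly random ordered pair of distinct values from {1, …, 163}; by symmetry P[π(i) > π(i+1)] = 1/2.
By linearity: E[X] = 162 · (1/2) = (163 − 1) · (1/2) = 81 ≈ 81.000.

E[X] = 81 = 81.000.


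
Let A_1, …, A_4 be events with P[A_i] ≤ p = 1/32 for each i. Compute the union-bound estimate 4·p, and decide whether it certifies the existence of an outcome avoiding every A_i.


Union bound: P[∪_{i=1}^{4} A_i] ≤ Σ_i P[A_i] ≤ 4·p = 4·(1/32) = 1/8.
Numerically: 1/8 ≈ 0.1250000.
Is 1/8 < 1? YES.
Since P[∪ A_i] ≤ 1/8 < 1, the complement has P[∩ A_i^c] ≥ 1 − 1/8 = 7/8 > 0, so some outcome avoids every A_i.

4·p = 1/8 ≈ 0.1250000; existence CERTIFIED by the union bound.


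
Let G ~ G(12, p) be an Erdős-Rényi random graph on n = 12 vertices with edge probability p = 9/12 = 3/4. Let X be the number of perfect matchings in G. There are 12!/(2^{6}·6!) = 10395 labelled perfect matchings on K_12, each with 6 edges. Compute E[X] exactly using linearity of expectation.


K_12 has 12!/(2^{6}·6!) = 10395 labelled perfect matchings.
For each such perfect matching H, let X_H = 1 if all 6 edges of H are present in G. Then P[X_H = 1] = p^{6} = (3/4)^{6} = 729/4096.
By linearity of expectation: E[X] = Σ_H E[X_H] = 10395 · p^{6} = 10395 · 729/4096 = 7577955/4096.
Numerically: E[X] ≈ 1850.1.

E[X] = 10395 · (3/4)^{6} = 7577955/4096 ≈ 1850.1.


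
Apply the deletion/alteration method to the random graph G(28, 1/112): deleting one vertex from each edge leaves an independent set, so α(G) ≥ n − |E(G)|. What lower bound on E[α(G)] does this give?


E[|E(G)|] = C(28, 2)·p = 378 · (1/112) = 27/8.
E[α(G)] ≥ n − E[|E(G)|] = 28 − 27/8 = 197/8.
Numerically: ≈ 24.625000.
(This is only a lower bound; the true E[α(G)] may be larger.)

E[α(G)] ≥ 197/8 ≈ 24.625000.


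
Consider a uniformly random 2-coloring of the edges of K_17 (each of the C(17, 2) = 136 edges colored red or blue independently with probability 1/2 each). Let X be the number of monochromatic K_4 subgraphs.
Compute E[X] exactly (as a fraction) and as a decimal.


Let X = Σ_S X_S over the C(17, 4) = 2380 subsets S of size 4, where X_S = 1 if the K_4 on S is monochromatic.
For a fixed S, the K_4 on S has C(4, 2) = 6 edges. P[all 6 edges red] = (1/2)^6, and likewise for blue, so P[monochromatic] = 2·(1/2)^6 = 2^{1 − 6} = 1/32.
By linearity of expectation: E[X] = C(17, 4) · 2^{1 − 6} = 2380 · 1/32 = 595/8.
Numerically: E[X] ≈ 74.375000.

E[X] = C(17,4)·2^(1−C(4,2)) = 595/8 ≈ 74.375000.


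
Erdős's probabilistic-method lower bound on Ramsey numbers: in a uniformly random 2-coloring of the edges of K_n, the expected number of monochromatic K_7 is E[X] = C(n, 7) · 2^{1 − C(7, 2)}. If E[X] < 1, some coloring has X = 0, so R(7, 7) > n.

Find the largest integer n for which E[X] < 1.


We need C(n, 7) · 2^{1 − 21} < 1, i.e. C(n, 7) < 2^{21 − 1} = 1048576.
Check values of n near the boundary:
  n = 26: C(26, 7) = 657800; 657800 < 1048576? YES
  n = 27: C(27, 7) = 888030; 888030 < 1048576? YES
  n = 28: C(28, 7) = 1184040; 1184040 < 1048576? NO
  n = 29: C(29, 7) = 1560780; 1560780 < 1048576? NO
The largest n with C(n, 7) < 1048576 is n = 27 (where E[X] = 444015/524288 ≈ 0.847). Hence R(7, 7) > 27, i.e. R(7, 7) ≥ 28.

Largest n = 27; hence R(7, 7) > 27.


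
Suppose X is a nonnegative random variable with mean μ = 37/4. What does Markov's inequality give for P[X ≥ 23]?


μ = E[X] = 37/4, a = 23.
Markov: P[X ≥ 23] ≤ μ/a = (37/4)/23 = 37/92.
Numerically: ≈ 0.4022.
(Since a = 23 > μ = 9.2500, the bound 37/92 is < 1 and informative.)

P[X ≥ 23] ≤ 37/92 ≈ 0.4022.


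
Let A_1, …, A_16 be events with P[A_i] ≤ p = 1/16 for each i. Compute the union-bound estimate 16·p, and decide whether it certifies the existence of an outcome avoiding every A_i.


Union bound: P[∪_{i=1}^{16} A_i] ≤ Σ_i P[A_i] ≤ 16·p = 16·(1/16) = 1.
Numerically: 1 ≈ 1.0000.
Is 1 < 1? NO.
Since the bound 1 is ≥ 1, the union bound is uninformative here; it does NOT by itself certify existence.

16·p = 1 ≈ 1.0000; existence NOT certified by the union bound.


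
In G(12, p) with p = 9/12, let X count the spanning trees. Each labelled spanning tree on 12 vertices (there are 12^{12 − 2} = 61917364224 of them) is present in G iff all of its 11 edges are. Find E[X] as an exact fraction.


K_12 has 12^{12 − 2} = 61917364224 labelled spanning trees.
For each such spanning tree H, let X_H = 1 if all 11 edges of H are present in G. Then P[X_H = 1] = p^{11} = (3/4)^{11} = 177147/4194304.
By linearity: E[X] = Σ_H E[X_H] = 61917364224 · p^{11} = 61917364224 · 177147/4194304 = 10460353203/4.
Numerically: E[X] ≈ 2.6151e+09.

E[X] = 61917364224 · (3/4)^{11} = 10460353203/4 ≈ 2.6151e+09.


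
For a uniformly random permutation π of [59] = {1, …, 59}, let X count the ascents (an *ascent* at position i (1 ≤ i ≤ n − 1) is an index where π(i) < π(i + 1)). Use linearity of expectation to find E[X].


Write X = Σ X_I over i = 1, …, 58, with X_I the indicator of one ascent.
There are 58 indicators.
For each fixed i, the pair (π(i), π(i+1)) is a uniformly random ordered pair of distinct values from {1, …, 59}; by symmetry P[π(i) < π(i+1)] = 1/2.
By linearity: E[X] = 58 · (1/2) = (59 − 1) · (1/2) = 29 ≈ 29.00000.

E[X] = 29 = 29.00000.


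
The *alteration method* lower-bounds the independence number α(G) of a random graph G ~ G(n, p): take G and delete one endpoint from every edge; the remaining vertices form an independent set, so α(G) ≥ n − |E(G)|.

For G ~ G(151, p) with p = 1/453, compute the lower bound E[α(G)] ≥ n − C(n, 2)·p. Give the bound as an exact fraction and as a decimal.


E[|E(G)|] = C(151, 2)·p = 11325 · (1/453) = 25.
E[α(G)] ≥ n − E[|E(G)|] = 151 − 25 = 126.
Numerically: ≈ 126.000.
(This is only a lower bound; the true E[α(G)] may be larger.)

E[α(G)] ≥ 126 ≈ 126.000.


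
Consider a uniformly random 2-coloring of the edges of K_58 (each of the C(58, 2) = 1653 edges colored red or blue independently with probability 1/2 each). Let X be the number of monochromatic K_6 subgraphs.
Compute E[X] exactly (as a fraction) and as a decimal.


Let X = Σ_S X_S over the C(58, 6) = 40475358 subsets S of size 6, where X_S = 1 if the K_6 on S is monochromatic.
For a fixed S, the K_6 on S has C(6, 2) = 15 edges. P[all 15 edges red] = (1/2)^15, and likewise for blue, so P[monochromatic] = 2·(1/2)^15 = 2^{1 − 15} = 1/16384.
By linearity of expectation: E[X] = C(58, 6) · 2^{1 − 15} = 40475358 · 1/16384 = 20237679/8192.
Numerically: E[X] ≈ 2470.420.

E[X] = C(58,6)·2^(1−C(6,2)) = 20237679/8192 ≈ 2470.420.


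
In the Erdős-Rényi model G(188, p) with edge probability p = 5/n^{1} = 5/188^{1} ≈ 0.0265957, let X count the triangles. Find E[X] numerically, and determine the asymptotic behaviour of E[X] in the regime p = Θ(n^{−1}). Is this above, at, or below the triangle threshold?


Number of potential triangles: C(188, 3) = 1089836.
Each occurs with probability p³ ≈ (0.0265957)³ ≈ 1.88120648e-05.
By linearity: E[X] = C(188, 3)·p³ ≈ 1089836 · 1.88120648e-05 ≈ 20.502065.
Here α = 1, so p = 5/n is exactly at the triangle threshold p ~ 1/n. Asymptotically E[X] → c³/6 = 5³/6 = 125/6 ≈ 20.833333, a bounded constant. In this regime the triangle count is asymptotically Poisson(c³/6).

E[X] ≈ 20.502065; in regime p = Θ(1/n^{1}) E[X] stays bounded (at the triangle threshold p ~ 1/n).


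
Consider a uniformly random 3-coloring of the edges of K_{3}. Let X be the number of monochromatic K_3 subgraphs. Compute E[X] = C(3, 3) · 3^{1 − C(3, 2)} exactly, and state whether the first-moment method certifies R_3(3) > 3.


E[X] = C(3, 3) · 3^{1 − 3} = 1 · 3^{−2} = 1/9.
As a reduced fraction: E[X] = 1/9 ≈ 0.11111.
Is E[X] < 1? YES.
Since E[X] < 1, there exists a 3-coloring of K_{3} with no monochromatic K_3; hence R_3(3) > 3.

E[X] = 1/9 ≈ 0.11111; E[X] < 1, so R_3(3) > 3.


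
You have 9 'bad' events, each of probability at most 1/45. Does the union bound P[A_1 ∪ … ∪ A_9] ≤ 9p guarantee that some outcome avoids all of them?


Union bound: P[∪_{i=1}^{9} A_i] ≤ Σ_i P[A_i] ≤ 9·p = 9·(1/45) = 1/5.
Numerically: 1/5 ≈ 0.2000000.
Is 1/5 < 1? YES.
Since P[∪ A_i] ≤ 1/5 < 1, the complement has P[∩ A_i^c] ≥ 1 − 1/5 = 4/5 > 0, so some outcome avoids every A_i.

9·p = 1/5 ≈ 0.2000000; existence CERTIFIED by the union bound.
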